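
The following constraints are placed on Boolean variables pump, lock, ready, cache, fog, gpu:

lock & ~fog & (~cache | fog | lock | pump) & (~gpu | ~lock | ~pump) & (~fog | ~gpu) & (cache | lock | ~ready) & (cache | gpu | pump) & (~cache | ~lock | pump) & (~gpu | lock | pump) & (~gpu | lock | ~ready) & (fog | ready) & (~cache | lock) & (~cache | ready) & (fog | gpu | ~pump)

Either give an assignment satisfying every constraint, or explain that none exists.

Unit clause (lock) forces lock = True.
Unit clause (~fog) forces fog = False.
In (fog | ready) only ready is left, so ready = True.
Try pump = True:
  (~gpu | ~lock | ~pump) forces gpu = False.
  clause (fog | gpu | ~pump) is falsified — backtrack.
So pump = False.
  then (~cache | ~lock | pump) forces cache = False.
  then (cache | gpu | pump) forces gpu = True.
All clauses satisfied.

pump: False, lock: True, ready: True, cache: False, fog: False, gpu: True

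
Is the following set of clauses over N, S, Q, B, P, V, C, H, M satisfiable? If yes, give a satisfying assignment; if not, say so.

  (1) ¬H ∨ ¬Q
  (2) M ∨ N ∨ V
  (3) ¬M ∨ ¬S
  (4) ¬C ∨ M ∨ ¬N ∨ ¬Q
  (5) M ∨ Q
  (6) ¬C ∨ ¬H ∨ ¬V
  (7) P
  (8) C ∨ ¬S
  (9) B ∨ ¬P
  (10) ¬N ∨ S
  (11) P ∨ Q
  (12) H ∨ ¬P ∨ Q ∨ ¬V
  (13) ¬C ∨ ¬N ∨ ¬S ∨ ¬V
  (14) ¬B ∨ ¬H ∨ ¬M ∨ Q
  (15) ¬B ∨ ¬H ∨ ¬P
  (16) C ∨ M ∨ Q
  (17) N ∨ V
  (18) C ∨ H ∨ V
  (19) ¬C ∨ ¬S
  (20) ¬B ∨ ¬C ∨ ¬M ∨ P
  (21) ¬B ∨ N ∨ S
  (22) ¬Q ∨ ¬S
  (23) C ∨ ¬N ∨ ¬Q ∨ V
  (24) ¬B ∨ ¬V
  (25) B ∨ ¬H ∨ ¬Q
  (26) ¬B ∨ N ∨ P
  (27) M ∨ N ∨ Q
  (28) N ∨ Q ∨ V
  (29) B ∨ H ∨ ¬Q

UNSATISFIABLE

Case S = True:
  (¬M ∨ ¬S) forces M = False.
  (M ∨ Q) forces Q = True.
  Clause (¬Q ∨ ¬S) is falsified — contradiction.
Case S = False:
  (P) forces P = True.
  (B ∨ ¬P) forces B = True.
  (¬N ∨ S) forces N = False.
  Clause (¬B ∨ N ∨ S) is falsified — contradiction.
Both cases fail, so the formula is unsatisfiable.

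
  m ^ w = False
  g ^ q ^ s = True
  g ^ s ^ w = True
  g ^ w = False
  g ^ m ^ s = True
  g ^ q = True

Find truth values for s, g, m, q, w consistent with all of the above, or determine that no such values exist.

Adding constraints 2, 3, 4, 6 mod 2: every variable appears an even number of times on the left, so the left side is 0.
But the right sides sum to 1 (mod 2). 0 ≠ 1 — the system is inconsistent.

Unsatisfiable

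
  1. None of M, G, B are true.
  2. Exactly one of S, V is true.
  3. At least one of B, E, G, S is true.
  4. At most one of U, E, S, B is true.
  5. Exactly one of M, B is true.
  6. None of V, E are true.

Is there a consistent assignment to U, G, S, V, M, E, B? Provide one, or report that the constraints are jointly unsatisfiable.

No satisfying assignment exists.

Case B = True:
  Constraint (1) is violated (B=T) — contradiction.
Case B = False:
  (1) forces M = False.
  Constraint (5) is violated (M=F, B=F) — contradiction.
Both cases fail — unsatisfiable.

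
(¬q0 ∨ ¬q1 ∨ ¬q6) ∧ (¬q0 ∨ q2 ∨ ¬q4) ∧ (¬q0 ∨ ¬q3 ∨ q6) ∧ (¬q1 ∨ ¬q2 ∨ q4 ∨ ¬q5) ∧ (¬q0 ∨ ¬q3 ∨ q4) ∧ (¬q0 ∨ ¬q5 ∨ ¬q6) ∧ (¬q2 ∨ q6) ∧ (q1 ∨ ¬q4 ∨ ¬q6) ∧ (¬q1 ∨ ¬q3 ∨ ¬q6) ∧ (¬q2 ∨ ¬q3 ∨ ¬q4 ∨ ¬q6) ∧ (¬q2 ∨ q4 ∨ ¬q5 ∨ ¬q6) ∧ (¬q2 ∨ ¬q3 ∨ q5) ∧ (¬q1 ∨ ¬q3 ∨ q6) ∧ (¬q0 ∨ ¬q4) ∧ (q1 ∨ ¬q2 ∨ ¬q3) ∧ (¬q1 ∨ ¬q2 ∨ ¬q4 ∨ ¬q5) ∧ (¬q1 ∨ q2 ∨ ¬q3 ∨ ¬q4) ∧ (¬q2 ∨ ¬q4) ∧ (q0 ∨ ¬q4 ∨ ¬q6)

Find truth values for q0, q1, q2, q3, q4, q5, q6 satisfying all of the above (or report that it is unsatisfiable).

Set q0 = True.
  then (¬q0 ∨ ¬q4) forces q4 = False.
  then (¬q0 ∨ ¬q3 ∨ q4) forces q3 = False.
Set q1 = False.
Set q2 = False.
Set q5 = False.
Set q6 = True.
All clauses satisfied.

q0 = True, q1 = False, q2 = False, q3 = False, q4 = False, q5 = False, q6 = True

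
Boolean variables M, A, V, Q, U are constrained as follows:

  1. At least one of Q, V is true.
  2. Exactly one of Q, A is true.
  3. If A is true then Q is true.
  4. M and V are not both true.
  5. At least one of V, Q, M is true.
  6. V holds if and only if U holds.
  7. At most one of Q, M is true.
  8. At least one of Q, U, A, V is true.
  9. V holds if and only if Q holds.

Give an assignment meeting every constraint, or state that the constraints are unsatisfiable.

M = False, A = False, V = True, Q = True, U = True

  (1) {Q, V}: 2 true — at least one ✓
  (2) {Q, A}: 1 true — exactly one ✓
  (3) A=F ⇒ Q: vacuous ✓
  (4) M=F, V=T — not both ✓
  (5) {V, Q, M}: 2 true — at least one ✓
  (6) V=T, U=T — same ✓
  (7) {Q, M}: 1 true — at most one ✓
  (8) {Q, U, A, V}: 3 true — at least one ✓
  (9) V=T, Q=T — same ✓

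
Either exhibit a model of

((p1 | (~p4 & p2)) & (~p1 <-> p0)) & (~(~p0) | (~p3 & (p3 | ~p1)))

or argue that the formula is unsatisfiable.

p0 = True, p1 = False, p2 = True, p3 = False, p4 = False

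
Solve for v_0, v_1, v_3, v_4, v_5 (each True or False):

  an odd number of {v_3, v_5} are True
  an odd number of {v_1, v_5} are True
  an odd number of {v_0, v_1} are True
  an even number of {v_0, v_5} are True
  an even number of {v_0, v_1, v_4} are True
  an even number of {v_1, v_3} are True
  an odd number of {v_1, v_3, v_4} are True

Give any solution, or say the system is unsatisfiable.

v_0: False, v_1: True, v_3: True, v_4: True, v_5: False

{v_3, v_5}: 1 true → odd ✓
{v_1, v_5}: 1 true → odd ✓
{v_0, v_1}: 1 true → odd ✓
{v_0, v_5}: 0 true → even ✓
{v_0, v_1, v_4}: 2 true → even ✓
{v_1, v_3}: 2 true → even ✓
{v_1, v_3, v_4}: 3 true → odd ✓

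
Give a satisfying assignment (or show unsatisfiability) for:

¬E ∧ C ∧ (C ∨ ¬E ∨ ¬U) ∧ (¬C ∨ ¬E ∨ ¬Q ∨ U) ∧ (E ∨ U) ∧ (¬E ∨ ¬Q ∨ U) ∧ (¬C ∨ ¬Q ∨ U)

E=F, U=T, Q=T, C=T

Unit clause (¬E) forces E = False.
Unit clause (C) forces C = True.
In (E ∨ U) only U is left, so U = True.
Set Q = True.
All clauses satisfied.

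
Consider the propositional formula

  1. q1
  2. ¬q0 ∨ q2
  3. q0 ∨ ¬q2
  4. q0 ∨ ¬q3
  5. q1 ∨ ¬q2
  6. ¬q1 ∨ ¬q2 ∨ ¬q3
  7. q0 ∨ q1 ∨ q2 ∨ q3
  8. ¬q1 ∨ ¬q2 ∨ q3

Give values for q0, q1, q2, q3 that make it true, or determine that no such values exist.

q0 = False, q1 = True, q2 = False, q3 = False

Unit clause (q1) forces q1 = True.
Try q0 = True:
  (¬q0 ∨ q2) forces q2 = True.
  (¬q1 ∨ ¬q2 ∨ ¬q3) forces q3 = False.
  clause (¬q1 ∨ ¬q2 ∨ q3) is falsified — backtrack.
So q0 = False.
  then (q0 ∨ ¬q2) forces q2 = False.
  then (q0 ∨ ¬q3) forces q3 = False.
Check each clause:
  (q1): q1 holds.
  (¬q0 ∨ q2): ¬q0 holds.
  (q0 ∨ ¬q2): ¬q2 holds.
  (q0 ∨ ¬q3): ¬q3 holds.
  (q1 ∨ ¬q2): q1 holds.
  (¬q1 ∨ ¬q2 ∨ ¬q3): ¬q2 holds.
  (q0 ∨ q1 ∨ q2 ∨ q3): q1 holds.
  (¬q1 ∨ ¬q2 ∨ q3): ¬q2 holds.
All clauses satisfied.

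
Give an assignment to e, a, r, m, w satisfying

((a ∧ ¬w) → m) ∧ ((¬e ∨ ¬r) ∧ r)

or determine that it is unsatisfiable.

e = False, a = False, r = True, m = False, w = False

  (a ∧ ¬w) → m = True
    a ∧ ¬w = False
      ¬w = True
  (¬e ∨ ¬r) ∧ r = True
    ¬e ∨ ¬r = True
      ¬e = True
      ¬r = False
Both conjuncts True, so the formula holds.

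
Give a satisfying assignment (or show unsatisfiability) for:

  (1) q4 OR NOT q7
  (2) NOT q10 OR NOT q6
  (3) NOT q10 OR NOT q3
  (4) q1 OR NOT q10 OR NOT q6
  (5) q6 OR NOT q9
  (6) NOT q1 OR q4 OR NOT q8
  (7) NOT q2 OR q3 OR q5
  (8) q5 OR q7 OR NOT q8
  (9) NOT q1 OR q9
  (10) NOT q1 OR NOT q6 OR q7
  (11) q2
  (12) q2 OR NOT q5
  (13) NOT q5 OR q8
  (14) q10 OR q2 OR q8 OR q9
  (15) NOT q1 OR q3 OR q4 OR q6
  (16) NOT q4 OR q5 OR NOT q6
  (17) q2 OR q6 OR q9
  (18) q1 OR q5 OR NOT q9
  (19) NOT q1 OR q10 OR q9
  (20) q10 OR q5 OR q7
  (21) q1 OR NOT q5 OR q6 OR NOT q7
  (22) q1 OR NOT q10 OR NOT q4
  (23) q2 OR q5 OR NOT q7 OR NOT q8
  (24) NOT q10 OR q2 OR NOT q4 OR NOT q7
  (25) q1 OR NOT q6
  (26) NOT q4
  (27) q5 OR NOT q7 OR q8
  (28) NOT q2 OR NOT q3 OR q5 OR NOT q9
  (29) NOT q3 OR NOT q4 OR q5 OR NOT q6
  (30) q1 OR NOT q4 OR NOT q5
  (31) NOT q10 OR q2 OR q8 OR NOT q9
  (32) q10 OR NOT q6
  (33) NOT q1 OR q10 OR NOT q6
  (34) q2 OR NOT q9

Unit clause (q2) forces q2 = True.
Unit clause (NOT q4) forces q4 = False.
In (q4 OR NOT q7) only NOT q7 is left, so q7 = False.
Set q1 = False.
  then (q1 OR NOT q6) forces q6 = False.
  then (q6 OR NOT q9) forces q9 = False.
Set q3 = False.
  then (NOT q2 OR q3 OR q5) forces q5 = True.
  then (NOT q5 OR q8) forces q8 = True.
Set q10 = False.
All clauses satisfied.

q1 = False, q2 = True, q3 = False, q4 = False, q5 = True, q6 = False, q7 = False, q8 = True, q9 = False, q10 = False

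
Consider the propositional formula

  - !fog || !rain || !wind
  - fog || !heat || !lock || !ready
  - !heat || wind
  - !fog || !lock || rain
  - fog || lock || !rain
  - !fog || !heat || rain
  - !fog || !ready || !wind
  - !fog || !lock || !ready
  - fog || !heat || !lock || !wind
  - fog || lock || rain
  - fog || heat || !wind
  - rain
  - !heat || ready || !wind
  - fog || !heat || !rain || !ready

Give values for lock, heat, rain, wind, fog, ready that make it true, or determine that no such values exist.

Unit clause (rain) forces rain = True.
Set lock = False.
  then (fog || lock || !rain) forces fog = True.
  then (!fog || !rain || !wind) forces wind = False.
  then (!heat || wind) forces heat = False.
Set ready = False.
All clauses satisfied.

lock = False, heat = False, rain = True, wind = False, fog = True, ready = False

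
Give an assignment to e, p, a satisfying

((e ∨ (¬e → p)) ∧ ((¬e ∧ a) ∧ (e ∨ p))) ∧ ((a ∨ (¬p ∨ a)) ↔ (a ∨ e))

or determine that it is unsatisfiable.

e = False, p = True, a = True

  (e ∨ (¬e → p)) ∧ ((¬e ∧ a) ∧ (e ∨ p)) = True
    e ∨ (¬e → p) = True
      ¬e → p = True
        ¬e = True
    (¬e ∧ a) ∧ (e ∨ p) = True
      ¬e ∧ a = True
        ¬e = True
      e ∨ p = True
  (a ∨ (¬p ∨ a)) ↔ (a ∨ e) = True
    a ∨ (¬p ∨ a) = True
      ¬p ∨ a = True
        ¬p = False
    a ∨ e = True
Both conjuncts True, so the formula holds.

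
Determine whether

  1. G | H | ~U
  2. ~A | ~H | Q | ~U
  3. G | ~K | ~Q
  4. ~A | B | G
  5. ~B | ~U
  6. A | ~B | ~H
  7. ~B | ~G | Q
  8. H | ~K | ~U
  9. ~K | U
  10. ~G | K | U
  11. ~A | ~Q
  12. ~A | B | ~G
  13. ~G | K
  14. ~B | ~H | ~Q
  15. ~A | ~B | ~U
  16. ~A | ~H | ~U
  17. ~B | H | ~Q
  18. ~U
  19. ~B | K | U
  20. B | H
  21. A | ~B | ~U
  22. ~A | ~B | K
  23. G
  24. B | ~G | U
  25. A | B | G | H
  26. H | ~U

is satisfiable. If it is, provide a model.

Case G = True:
  (~G | K) forces K = True.
  (~K | U) forces U = True.
  Clause (~U) is falsified — contradiction.
Case G = False:
  Clause (G) is falsified — contradiction.
Both cases fail, so the formula is unsatisfiable.

UNSATISFIABLE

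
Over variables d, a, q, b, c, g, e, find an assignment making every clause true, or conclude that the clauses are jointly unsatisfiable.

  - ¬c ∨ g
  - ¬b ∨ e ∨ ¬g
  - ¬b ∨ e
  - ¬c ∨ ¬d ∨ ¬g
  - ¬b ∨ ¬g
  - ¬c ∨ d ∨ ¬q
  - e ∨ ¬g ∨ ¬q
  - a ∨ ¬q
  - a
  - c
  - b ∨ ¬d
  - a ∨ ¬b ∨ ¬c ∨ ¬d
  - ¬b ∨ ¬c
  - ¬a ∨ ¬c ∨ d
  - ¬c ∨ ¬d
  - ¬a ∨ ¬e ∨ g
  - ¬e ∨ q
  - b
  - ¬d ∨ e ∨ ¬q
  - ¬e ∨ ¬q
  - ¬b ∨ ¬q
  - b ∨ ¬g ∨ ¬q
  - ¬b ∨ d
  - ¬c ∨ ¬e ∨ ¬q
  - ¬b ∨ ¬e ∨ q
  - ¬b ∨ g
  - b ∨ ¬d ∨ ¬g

Case b = True:
  (¬b ∨ e) forces e = True.
  (¬b ∨ ¬g) forces g = False.
  Clause (¬b ∨ g) is falsified — contradiction.
Case b = False:
  Clause (b) is falsified — contradiction.
Both cases fail, so the formula is unsatisfiable.

Unsatisfiable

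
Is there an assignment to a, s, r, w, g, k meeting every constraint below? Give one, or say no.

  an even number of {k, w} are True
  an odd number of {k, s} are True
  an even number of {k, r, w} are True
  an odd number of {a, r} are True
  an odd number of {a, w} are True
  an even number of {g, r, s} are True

a = True; s = True; r = False; w = False; g = True; k = False

{k, w}: 0 true → even ✓
{k, s}: 1 true → odd ✓
{k, r, w}: 0 true → even ✓
{a, r}: 1 true → odd ✓
{a, w}: 1 true → odd ✓
{g, r, s}: 2 true → even ✓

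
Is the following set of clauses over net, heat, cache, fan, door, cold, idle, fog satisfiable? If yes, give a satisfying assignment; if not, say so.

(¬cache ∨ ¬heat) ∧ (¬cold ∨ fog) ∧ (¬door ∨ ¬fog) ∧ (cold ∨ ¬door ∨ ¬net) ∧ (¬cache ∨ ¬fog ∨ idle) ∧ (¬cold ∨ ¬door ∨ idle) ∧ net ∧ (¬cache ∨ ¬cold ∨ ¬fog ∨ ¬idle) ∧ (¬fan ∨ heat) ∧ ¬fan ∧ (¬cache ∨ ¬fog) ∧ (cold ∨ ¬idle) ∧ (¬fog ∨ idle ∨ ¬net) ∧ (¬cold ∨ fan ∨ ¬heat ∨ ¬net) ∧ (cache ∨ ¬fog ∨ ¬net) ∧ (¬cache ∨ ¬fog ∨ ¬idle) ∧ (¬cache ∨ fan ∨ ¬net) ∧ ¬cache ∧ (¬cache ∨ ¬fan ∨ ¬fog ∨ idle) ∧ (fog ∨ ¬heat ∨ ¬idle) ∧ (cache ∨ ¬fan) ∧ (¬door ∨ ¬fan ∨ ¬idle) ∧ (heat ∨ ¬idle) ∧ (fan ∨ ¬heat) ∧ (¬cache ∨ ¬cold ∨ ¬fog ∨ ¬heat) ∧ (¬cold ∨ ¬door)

net=T, heat=F, cache=F, fan=F, door=F, cold=F, idle=F, fog=F

Unit clause (net) forces net = True.
Unit clause (¬fan) forces fan = False.
In (¬cache ∨ fan ∨ ¬net) only ¬cache is left, so cache = False.
In (fan ∨ ¬heat) only ¬heat is left, so heat = False.
In (cache ∨ ¬fog ∨ ¬net) only ¬fog is left, so fog = False.
In (heat ∨ ¬idle) only ¬idle is left, so idle = False.
In (¬cold ∨ fog) only ¬cold is left, so cold = False.
In (cold ∨ ¬door ∨ ¬net) only ¬door is left, so door = False.
All clauses satisfied.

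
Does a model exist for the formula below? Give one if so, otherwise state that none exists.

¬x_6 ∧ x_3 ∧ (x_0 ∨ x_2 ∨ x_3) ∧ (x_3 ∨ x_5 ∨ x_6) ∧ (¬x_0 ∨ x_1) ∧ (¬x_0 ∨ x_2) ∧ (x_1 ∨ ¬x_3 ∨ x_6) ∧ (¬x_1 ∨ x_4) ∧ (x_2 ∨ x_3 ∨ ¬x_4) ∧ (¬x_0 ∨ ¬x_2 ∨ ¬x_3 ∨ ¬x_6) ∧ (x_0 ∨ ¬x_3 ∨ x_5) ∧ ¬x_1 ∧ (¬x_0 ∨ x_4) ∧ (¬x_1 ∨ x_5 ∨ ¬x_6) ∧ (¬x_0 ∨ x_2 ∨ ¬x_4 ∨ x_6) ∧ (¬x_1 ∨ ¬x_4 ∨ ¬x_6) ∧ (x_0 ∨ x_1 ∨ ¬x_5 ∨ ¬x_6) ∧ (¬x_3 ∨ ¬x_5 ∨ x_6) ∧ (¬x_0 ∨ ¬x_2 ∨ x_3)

Unsatisfiable

Case x_1 = True:
  Clause (¬x_1) is falsified — contradiction.
Case x_1 = False:
  (¬x_6) forces x_6 = False.
  (x_3) forces x_3 = True.
  Clause (x_1 ∨ ¬x_3 ∨ x_6) is falsified — contradiction.
Both cases fail, so the formula is unsatisfiable.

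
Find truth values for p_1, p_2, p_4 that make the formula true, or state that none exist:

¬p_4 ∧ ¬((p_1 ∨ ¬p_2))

p_1 = False, p_2 = True, p_4 = False

  ¬p_4 = True
  ¬((p_1 ∨ ¬p_2)) = True
    p_1 ∨ ¬p_2 = False
      ¬p_2 = False
Both conjuncts True, so the formula holds.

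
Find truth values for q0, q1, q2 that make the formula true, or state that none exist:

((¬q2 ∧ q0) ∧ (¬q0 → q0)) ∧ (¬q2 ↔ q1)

q0 = True, q1 = True, q2 = False

  (¬q2 ∧ q0) ∧ (¬q0 → q0) = True
    ¬q2 ∧ q0 = True
      ¬q2 = True
    ¬q0 → q0 = True
      ¬q0 = False
  ¬q2 ↔ q1 = True
    ¬q2 = True
Both conjuncts True, so the formula holds.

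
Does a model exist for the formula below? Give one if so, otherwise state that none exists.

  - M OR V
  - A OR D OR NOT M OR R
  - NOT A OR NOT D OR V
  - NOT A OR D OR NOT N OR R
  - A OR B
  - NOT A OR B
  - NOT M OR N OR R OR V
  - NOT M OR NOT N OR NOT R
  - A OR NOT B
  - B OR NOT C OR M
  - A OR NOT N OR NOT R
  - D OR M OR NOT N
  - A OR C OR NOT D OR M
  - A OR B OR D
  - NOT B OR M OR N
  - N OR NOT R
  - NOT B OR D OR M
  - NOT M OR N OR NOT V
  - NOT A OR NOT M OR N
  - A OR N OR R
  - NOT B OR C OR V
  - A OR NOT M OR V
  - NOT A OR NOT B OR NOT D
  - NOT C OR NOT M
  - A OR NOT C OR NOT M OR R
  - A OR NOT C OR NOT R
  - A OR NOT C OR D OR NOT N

Unsatisfiable — no assignment works.

Case B = True:
  (A OR NOT B) forces A = True.
  (NOT A OR NOT B OR NOT D) forces D = False.
  (NOT B OR D OR M) forces M = True.
  (NOT A OR NOT M OR N) forces N = True.
  (NOT A OR D OR NOT N OR R) forces R = True.
  Clause (NOT M OR NOT N OR NOT R) is falsified — contradiction.
Case B = False:
  (A OR B) forces A = True.
  Clause (NOT A OR B) is falsified — contradiction.
Both cases fail, so the formula is unsatisfiable.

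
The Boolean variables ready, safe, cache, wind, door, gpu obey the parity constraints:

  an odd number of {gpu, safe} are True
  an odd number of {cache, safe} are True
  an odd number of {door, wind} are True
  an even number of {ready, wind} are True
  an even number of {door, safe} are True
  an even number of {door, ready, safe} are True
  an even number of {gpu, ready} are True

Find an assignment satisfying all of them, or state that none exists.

ready=F, safe=T, cache=F, wind=F, door=T, gpu=F

{gpu, safe}: 1 true → odd ✓
{cache, safe}: 1 true → odd ✓
{door, wind}: 1 true → odd ✓
{ready, wind}: 0 true → even ✓
{door, safe}: 2 true → even ✓
{door, ready, safe}: 2 true → even ✓
{gpu, ready}: 0 true → even ✓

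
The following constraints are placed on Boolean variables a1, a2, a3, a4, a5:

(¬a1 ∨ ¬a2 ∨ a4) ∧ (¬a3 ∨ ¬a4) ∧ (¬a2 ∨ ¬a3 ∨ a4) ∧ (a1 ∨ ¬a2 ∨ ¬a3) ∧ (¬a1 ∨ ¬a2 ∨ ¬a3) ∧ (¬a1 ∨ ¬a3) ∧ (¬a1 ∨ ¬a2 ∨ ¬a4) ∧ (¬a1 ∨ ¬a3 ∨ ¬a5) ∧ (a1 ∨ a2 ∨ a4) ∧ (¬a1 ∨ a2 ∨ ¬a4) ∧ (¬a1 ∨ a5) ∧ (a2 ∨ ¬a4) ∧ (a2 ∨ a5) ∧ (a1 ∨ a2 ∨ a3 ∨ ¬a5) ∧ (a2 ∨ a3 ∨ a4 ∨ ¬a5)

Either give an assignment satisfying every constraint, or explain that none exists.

Set a1 = False.
Try a2 = False:
  (a1 ∨ a2 ∨ a4) forces a4 = True.
  clause (a2 ∨ ¬a4) is falsified — backtrack.
So a2 = True.
  then (a1 ∨ ¬a2 ∨ ¬a3) forces a3 = False.
Set a4 = True.
Set a5 = True.
All clauses satisfied.

a1: False; a2: True; a3: False; a4: True; a5: True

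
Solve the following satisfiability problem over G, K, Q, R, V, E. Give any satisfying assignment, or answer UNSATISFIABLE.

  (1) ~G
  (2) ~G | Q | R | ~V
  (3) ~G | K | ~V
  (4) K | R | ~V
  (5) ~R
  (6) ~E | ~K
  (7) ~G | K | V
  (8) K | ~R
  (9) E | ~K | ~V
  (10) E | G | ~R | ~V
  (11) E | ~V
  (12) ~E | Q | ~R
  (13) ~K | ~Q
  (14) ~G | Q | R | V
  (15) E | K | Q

Unit clause (~G) forces G = False.
Unit clause (~R) forces R = False.
Set K = False.
  then (K | R | ~V) forces V = False.
Set Q = True.
Set E = False.
All clauses satisfied.

G = False, K = False, Q = True, R = False, V = False, E = False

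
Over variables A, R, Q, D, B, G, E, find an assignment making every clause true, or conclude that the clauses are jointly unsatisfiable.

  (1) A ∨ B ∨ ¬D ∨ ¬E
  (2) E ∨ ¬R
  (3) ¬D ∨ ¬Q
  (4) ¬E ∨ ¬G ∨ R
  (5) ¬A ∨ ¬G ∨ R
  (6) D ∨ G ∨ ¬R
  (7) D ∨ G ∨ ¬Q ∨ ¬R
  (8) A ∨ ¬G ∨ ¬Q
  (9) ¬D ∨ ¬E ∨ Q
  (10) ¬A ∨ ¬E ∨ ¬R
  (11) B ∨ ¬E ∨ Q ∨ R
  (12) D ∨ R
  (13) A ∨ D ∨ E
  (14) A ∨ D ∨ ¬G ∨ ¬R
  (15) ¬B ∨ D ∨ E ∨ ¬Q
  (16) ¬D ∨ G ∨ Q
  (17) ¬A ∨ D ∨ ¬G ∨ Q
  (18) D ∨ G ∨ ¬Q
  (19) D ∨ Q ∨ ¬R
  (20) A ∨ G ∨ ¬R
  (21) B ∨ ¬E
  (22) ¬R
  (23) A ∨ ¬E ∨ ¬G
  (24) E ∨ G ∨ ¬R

A: False, R: False, Q: False, D: True, B: True, G: True, E: False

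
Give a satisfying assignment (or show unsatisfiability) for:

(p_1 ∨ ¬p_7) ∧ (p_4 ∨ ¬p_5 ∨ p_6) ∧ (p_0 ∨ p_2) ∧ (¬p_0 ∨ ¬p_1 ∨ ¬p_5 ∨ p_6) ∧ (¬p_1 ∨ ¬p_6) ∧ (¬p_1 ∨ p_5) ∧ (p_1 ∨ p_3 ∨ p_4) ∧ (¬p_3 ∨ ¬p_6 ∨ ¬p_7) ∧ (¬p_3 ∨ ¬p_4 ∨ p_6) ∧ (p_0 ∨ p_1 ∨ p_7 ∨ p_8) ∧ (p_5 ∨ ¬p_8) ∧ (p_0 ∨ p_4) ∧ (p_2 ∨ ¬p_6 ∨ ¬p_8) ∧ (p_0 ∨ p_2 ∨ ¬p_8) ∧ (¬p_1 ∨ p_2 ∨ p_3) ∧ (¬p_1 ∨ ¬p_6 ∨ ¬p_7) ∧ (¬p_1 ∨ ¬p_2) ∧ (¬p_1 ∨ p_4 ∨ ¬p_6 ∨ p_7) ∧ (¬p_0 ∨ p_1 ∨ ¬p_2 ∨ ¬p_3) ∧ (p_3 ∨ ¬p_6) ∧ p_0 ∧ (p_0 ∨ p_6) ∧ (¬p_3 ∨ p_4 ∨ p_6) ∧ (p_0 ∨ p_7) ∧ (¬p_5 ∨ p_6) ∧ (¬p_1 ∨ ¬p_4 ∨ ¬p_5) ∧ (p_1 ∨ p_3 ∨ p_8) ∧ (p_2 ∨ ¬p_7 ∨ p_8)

Unit clause (p_0) forces p_0 = True.
Try p_1 = True:
  (¬p_1 ∨ ¬p_6) forces p_6 = False.
  (¬p_0 ∨ ¬p_1 ∨ ¬p_5 ∨ p_6) forces p_5 = False.
  clause (¬p_1 ∨ p_5) is falsified — backtrack.
So p_1 = False.
  then (p_1 ∨ ¬p_7) forces p_7 = False.
Set p_2 = False.
Set p_3 = True.
Set p_4 = True.
  then (¬p_3 ∨ ¬p_4 ∨ p_6) forces p_6 = True.
  then (p_2 ∨ ¬p_6 ∨ ¬p_8) forces p_8 = False.
Set p_5 = False.
All clauses satisfied.

p_0: True; p_1: False; p_2: False; p_3: True; p_4: True; p_5: False; p_6: True; p_7: False; p_8: False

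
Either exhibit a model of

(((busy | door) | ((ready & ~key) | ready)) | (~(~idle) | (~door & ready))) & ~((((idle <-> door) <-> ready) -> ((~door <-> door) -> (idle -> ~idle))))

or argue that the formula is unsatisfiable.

UNSATISFIABLE

The conjunct ~((((idle <-> door) <-> ready) -> ((~door <-> door) -> (idle -> ~idle)))) is unsatisfiable on its own:
  idle=F, ready=F, door=F: evaluates to False.
  idle=F, ready=F, door=T: evaluates to False.
  idle=F, ready=T, door=F: evaluates to False.
  idle=F, ready=T, door=T: evaluates to False.
  idle=T, ready=F, door=F: evaluates to False.
  idle=T, ready=F, door=T: evaluates to False.
  idle=T, ready=T, door=F: evaluates to False.
  idle=T, ready=T, door=T: evaluates to False.
So the whole conjunction is unsatisfiable.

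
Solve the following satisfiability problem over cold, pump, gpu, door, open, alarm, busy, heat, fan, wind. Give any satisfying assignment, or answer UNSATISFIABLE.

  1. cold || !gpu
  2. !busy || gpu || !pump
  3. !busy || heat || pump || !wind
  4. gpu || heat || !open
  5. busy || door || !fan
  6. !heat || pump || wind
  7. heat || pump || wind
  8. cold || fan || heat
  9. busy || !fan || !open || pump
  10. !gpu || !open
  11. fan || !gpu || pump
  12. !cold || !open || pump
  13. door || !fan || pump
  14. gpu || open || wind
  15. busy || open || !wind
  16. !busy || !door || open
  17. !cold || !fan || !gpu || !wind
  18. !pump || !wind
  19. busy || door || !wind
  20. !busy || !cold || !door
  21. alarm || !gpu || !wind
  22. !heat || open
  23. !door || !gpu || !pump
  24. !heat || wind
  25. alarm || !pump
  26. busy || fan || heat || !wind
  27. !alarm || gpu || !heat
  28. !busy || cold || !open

Set cold = True.
Set pump = True.
  then (!pump || !wind) forces wind = False.
  then (!heat || wind) forces heat = False.
  then (alarm || !pump) forces alarm = True.
Try gpu = False:
  (!busy || gpu || !pump) forces busy = False.
  (gpu || heat || !open) forces open = False.
  clause (gpu || open || wind) is falsified — backtrack.
So gpu = True.
  then (!gpu || !open) forces open = False.
  then (!door || !gpu || !pump) forces door = False.
Set busy = True.
Set fan = True.
All clauses satisfied.

cold=T, pump=T, gpu=T, door=F, open=F, alarm=T, busy=T, heat=F, fan=T, wind=F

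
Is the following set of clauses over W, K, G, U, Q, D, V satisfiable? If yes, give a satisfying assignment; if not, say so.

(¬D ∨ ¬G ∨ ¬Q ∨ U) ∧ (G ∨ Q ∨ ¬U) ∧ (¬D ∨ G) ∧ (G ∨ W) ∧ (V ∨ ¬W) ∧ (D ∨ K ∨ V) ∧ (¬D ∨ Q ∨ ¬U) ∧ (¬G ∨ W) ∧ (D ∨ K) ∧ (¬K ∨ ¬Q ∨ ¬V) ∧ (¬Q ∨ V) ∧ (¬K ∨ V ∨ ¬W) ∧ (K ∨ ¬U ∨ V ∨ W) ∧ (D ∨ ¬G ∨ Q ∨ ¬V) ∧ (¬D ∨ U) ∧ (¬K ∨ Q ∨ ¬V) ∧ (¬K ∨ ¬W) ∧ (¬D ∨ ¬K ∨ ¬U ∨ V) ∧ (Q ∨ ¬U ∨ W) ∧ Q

Unit clause (Q) forces Q = True.
In (¬Q ∨ V) only V is left, so V = True.
In (¬K ∨ ¬Q ∨ ¬V) only ¬K is left, so K = False.
In (D ∨ K) only D is left, so D = True.
In (¬D ∨ U) only U is left, so U = True.
In (¬D ∨ G) only G is left, so G = True.
In (¬G ∨ W) only W is left, so W = True.
All clauses satisfied.

W = True, K = False, G = True, U = True, Q = True, D = True, V = True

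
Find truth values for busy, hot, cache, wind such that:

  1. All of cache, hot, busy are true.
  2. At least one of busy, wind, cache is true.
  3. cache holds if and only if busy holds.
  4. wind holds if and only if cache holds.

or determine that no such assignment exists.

busy=T, hot=T, cache=T, wind=T

  (1) {cache, hot, busy}: all 3 true ✓
  (2) {busy, wind, cache}: 3 true — at least one ✓
  (3) cache=T, busy=T — same ✓
  (4) wind=T, cache=T — same ✓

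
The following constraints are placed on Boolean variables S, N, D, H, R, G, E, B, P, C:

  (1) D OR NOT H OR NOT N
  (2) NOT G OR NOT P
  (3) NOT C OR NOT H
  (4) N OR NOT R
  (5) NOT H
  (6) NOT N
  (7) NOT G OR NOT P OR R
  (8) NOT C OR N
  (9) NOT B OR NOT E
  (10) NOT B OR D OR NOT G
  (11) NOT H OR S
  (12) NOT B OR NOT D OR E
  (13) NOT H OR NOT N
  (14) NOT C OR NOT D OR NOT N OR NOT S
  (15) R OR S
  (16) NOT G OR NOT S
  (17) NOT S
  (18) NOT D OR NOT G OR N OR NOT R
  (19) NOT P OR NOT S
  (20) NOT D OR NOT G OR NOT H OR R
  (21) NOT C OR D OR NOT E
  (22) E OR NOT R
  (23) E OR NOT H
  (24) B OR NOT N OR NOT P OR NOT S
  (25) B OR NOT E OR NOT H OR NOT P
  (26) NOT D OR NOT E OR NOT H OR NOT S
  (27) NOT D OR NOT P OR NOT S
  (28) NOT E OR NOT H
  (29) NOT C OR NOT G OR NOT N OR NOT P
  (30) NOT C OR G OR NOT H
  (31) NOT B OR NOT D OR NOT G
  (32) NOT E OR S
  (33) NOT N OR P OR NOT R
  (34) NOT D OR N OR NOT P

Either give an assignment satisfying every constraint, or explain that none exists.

Case S = True:
  Clause (NOT S) is falsified — contradiction.
Case S = False:
  (NOT H) forces H = False.
  (NOT N) forces N = False.
  (N OR NOT R) forces R = False.
  Clause (R OR S) is falsified — contradiction.
Both cases fail, so the formula is unsatisfiable.

Unsatisfiable — no assignment works.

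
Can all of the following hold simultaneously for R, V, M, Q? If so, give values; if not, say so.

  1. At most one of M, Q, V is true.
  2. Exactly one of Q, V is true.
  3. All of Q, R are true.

R: True, V: False, M: False, Q: True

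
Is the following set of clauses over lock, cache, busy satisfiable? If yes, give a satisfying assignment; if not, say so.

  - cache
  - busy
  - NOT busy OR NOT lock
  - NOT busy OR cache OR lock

Unit clause (cache) forces cache = True.
Unit clause (busy) forces busy = True.
In (NOT busy OR NOT lock) only NOT lock is left, so lock = False.
Check each clause:
  (cache): cache holds.
  (busy): busy holds.
  (NOT busy OR NOT lock): NOT lock holds.
  (NOT busy OR cache OR lock): cache holds.
All clauses satisfied.

lock = False, cache = True, busy = True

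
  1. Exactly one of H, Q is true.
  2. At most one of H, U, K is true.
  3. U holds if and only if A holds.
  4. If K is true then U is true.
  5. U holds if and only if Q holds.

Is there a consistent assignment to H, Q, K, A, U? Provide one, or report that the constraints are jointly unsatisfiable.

H=T, Q=F, K=F, A=F, U=F

  (1) {H, Q}: 1 true — exactly one ✓
  (2) {H, U, K}: 1 true — at most one ✓
  (3) U=F, A=F — same ✓
  (4) K=F ⇒ U: vacuous ✓
  (5) U=F, Q=F — same ✓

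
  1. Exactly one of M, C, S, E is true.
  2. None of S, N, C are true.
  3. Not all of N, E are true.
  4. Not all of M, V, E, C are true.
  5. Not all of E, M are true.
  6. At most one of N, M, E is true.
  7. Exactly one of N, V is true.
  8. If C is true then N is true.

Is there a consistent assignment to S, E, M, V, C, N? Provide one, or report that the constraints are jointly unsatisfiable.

S=F; E=F; M=T; V=T; C=F; N=F

  (1) {M, C, S, E}: 1 true — exactly one ✓
  (2) {S, N, C}: 0 true — none ✓
  (3) {N, E}: 0/2 true — not all ✓
  (4) {M, V, E, C}: 2/4 true — not all ✓
  (5) {E, M}: 1/2 true — not all ✓
  (6) {N, M, E}: 1 true — at most one ✓
  (7) {N, V}: 1 true — exactly one ✓
  (8) C=F ⇒ N: vacuous ✓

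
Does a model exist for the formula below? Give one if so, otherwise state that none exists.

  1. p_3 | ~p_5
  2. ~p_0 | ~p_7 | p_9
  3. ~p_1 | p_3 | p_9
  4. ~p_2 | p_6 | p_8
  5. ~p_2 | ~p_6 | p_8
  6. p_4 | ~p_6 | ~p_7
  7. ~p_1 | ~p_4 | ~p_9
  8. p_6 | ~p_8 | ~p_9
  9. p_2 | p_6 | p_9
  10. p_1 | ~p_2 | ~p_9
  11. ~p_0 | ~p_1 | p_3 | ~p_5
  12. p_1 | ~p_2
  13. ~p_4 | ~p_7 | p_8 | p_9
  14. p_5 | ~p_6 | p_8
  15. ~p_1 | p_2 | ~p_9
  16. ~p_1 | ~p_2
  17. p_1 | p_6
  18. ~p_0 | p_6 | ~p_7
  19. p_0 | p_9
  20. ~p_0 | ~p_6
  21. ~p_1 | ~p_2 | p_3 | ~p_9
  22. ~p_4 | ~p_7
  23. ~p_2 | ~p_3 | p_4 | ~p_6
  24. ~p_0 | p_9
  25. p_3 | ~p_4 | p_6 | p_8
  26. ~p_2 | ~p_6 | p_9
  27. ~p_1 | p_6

p_0=F; p_1=F; p_2=F; p_3=T; p_4=F; p_5=F; p_6=T; p_7=F; p_8=T; p_9=T

Set p_0 = False.
  then (p_0 | p_9) forces p_9 = True.
Try p_1 = True:
  (~p_1 | ~p_4 | ~p_9) forces p_4 = False.
  (~p_1 | p_2 | ~p_9) forces p_2 = True.
  clause (~p_1 | ~p_2) is falsified — backtrack.
So p_1 = False.
  then (p_1 | ~p_2 | ~p_9) forces p_2 = False.
  then (p_1 | p_6) forces p_6 = True.
Set p_3 = True.
Set p_4 = False.
  then (p_4 | ~p_6 | ~p_7) forces p_7 = False.
Set p_5 = False.
  then (p_5 | ~p_6 | p_8) forces p_8 = True.
All clauses satisfied.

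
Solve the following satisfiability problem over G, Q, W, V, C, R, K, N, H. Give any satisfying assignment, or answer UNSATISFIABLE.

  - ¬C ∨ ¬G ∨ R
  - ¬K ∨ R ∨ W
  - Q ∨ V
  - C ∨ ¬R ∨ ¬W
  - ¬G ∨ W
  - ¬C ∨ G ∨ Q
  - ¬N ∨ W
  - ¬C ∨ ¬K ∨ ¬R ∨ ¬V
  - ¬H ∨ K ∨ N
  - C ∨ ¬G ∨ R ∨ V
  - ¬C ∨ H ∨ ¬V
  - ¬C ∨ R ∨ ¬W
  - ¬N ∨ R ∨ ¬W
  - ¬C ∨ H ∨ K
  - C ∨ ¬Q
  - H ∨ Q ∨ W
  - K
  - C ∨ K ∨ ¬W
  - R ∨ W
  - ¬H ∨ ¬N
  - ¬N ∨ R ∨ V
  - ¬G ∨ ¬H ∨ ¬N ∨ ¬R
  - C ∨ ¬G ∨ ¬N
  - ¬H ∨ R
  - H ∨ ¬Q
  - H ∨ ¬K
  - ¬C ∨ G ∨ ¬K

G=F; Q=F; W=F; V=T; C=F; R=T; K=T; N=F; H=T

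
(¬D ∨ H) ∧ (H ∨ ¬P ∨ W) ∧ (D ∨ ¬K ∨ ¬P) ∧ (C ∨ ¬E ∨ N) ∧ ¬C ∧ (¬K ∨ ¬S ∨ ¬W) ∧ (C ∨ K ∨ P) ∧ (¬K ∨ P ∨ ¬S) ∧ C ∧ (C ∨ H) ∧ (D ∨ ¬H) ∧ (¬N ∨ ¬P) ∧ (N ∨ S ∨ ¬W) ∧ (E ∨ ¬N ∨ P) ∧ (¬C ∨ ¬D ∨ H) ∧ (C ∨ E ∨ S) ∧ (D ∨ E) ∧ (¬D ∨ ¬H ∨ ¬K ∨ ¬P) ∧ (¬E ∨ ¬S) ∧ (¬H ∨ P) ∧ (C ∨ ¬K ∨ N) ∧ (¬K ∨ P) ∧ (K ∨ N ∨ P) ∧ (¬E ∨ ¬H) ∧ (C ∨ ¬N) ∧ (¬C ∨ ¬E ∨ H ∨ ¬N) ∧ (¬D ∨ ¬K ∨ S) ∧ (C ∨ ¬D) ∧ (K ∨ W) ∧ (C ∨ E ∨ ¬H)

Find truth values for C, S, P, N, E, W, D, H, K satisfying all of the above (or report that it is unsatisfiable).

Case C = True:
  Clause (¬C) is falsified — contradiction.
Case C = False:
  Clause (C) is falsified — contradiction.
Both cases fail, so the formula is unsatisfiable.

The formula is unsatisfiable.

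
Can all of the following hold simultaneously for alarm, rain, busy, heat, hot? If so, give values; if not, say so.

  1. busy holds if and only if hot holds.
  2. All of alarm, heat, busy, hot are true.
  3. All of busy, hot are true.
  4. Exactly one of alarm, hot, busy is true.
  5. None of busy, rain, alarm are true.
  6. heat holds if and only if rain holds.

UNSATISFIABLE

Case alarm = True:
  Constraint (5) is violated (alarm=T) — contradiction.
Case alarm = False:
  Constraint (2) is violated (alarm=F) — contradiction.
Both cases fail — unsatisfiable.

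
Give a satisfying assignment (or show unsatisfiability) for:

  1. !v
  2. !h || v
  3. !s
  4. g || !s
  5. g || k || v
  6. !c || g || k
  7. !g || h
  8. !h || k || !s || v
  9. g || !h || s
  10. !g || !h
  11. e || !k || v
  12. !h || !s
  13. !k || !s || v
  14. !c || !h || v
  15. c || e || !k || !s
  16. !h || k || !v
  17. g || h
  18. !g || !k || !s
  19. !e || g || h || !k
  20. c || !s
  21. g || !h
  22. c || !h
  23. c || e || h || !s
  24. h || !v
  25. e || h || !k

Case v = True:
  Clause (!v) is falsified — contradiction.
Case v = False:
  (!h || v) forces h = False.
  (!s) forces s = False.
  (!g || h) forces g = False.
  Clause (g || h) is falsified — contradiction.
Both cases fail, so the formula is unsatisfiable.

Unsatisfiable — no assignment works.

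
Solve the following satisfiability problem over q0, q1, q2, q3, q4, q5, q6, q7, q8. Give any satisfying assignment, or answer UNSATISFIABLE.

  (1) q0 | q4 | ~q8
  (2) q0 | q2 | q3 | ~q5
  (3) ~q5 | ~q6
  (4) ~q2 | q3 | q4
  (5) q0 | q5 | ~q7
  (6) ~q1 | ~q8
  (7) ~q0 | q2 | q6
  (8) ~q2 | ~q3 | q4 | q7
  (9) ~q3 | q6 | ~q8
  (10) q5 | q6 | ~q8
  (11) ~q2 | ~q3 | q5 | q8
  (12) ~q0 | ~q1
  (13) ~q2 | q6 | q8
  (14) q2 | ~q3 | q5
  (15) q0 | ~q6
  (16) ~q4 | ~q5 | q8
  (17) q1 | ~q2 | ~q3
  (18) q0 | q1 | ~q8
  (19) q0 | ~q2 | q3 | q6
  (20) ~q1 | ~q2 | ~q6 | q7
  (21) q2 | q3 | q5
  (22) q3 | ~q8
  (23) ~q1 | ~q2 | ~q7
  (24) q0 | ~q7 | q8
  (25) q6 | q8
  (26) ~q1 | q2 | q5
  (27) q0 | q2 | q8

Try q0 = False:
  (q0 | ~q6) forces q6 = False.
  (q6 | q8) forces q8 = True.
  (q0 | q4 | ~q8) forces q4 = True.
  (~q1 | ~q8) forces q1 = False.
  clause (q0 | q1 | ~q8) is falsified — backtrack.
So q0 = True.
  then (~q0 | ~q1) forces q1 = False.
Set q2 = True.
  then (q1 | ~q2 | ~q3) forces q3 = False.
  then (q3 | ~q8) forces q8 = False.
  then (q6 | q8) forces q6 = True.
  then (~q5 | ~q6) forces q5 = False.
  then (~q2 | q3 | q4) forces q4 = True.
Set q7 = False.
All clauses satisfied.

q0 = True, q1 = False, q2 = True, q3 = False, q4 = True, q5 = False, q6 = True, q7 = False, q8 = False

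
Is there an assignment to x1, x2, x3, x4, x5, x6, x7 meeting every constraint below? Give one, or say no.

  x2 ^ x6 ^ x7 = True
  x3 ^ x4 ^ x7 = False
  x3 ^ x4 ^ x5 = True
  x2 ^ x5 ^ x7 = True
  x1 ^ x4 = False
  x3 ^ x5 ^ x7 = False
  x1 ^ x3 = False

x1 = True; x2 = False; x3 = True; x4 = True; x5 = True; x6 = True; x7 = False

x2 ^ x6 ^ x7 = F ^ T ^ F = True ✓
x3 ^ x4 ^ x7 = T ^ T ^ F = False ✓
x3 ^ x4 ^ x5 = T ^ T ^ T = True ✓
x2 ^ x5 ^ x7 = F ^ T ^ F = True ✓
x1 ^ x4 = T ^ T = False ✓
x3 ^ x5 ^ x7 = T ^ T ^ F = False ✓
x1 ^ x3 = T ^ T = False ✓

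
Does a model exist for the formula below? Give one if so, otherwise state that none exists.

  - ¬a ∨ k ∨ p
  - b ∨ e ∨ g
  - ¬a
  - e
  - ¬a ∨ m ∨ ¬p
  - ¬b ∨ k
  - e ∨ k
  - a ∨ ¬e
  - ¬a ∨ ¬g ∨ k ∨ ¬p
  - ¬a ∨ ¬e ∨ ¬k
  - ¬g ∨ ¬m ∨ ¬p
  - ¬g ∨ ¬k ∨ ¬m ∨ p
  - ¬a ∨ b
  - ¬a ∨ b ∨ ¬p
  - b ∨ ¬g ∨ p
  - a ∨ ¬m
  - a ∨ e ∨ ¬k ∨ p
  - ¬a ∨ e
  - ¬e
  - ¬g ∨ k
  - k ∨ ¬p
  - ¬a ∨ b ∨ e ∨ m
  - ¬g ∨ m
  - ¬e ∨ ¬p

No satisfying assignment exists.

Case e = True:
  Clause (¬e) is falsified — contradiction.
Case e = False:
  Clause (e) is falsified — contradiction.
Both cases fail, so the formula is unsatisfiable.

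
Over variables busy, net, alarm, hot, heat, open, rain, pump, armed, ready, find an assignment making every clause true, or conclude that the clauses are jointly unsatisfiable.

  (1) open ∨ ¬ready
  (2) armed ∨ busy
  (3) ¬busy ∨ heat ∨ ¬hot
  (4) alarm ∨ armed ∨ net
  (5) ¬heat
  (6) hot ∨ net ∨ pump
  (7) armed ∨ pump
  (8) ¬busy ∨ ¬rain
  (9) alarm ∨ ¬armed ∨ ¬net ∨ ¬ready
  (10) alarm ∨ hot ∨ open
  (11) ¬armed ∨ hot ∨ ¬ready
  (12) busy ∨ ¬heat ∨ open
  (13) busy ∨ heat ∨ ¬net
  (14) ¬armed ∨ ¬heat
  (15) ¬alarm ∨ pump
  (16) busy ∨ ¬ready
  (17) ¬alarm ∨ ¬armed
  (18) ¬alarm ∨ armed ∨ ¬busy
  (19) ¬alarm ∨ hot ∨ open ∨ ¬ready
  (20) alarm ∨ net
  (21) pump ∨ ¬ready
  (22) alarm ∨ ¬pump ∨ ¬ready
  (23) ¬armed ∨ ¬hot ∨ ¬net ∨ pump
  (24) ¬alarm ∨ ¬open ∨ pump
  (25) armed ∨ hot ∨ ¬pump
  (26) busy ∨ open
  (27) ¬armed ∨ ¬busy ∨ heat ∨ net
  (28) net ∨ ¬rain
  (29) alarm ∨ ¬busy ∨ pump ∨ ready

busy = True, net = True, alarm = False, hot = False, heat = False, open = True, rain = False, pump = True, armed = True, ready = False

Unit clause (¬heat) forces heat = False.
Try busy = False:
  (armed ∨ busy) forces armed = True.
  (busy ∨ heat ∨ ¬net) forces net = False.
  (busy ∨ ¬ready) forces ready = False.
  (¬alarm ∨ ¬armed) forces alarm = False.
  clause (alarm ∨ net) is falsified — backtrack.
So busy = True.
  then (¬busy ∨ heat ∨ ¬hot) forces hot = False.
  then (¬busy ∨ ¬rain) forces rain = False.
Set net = True.
Set alarm = False.
  then (alarm ∨ hot ∨ open) forces open = True.
Set pump = True.
  then (alarm ∨ ¬pump ∨ ¬ready) forces ready = False.
  then (armed ∨ hot ∨ ¬pump) forces armed = True.
All clauses satisfied.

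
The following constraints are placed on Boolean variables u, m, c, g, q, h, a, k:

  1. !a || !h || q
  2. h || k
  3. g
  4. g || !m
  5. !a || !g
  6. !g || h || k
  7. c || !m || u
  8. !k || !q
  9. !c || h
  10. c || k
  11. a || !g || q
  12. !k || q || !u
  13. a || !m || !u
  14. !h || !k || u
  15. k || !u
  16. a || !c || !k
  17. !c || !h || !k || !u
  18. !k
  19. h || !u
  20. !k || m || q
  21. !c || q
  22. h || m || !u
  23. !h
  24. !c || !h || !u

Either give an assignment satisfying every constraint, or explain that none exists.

No satisfying assignment exists.

Case h = True:
  Clause (!h) is falsified — contradiction.
Case h = False:
  (h || k) forces k = True.
  Clause (!k) is falsified — contradiction.
Both cases fail, so the formula is unsatisfiable.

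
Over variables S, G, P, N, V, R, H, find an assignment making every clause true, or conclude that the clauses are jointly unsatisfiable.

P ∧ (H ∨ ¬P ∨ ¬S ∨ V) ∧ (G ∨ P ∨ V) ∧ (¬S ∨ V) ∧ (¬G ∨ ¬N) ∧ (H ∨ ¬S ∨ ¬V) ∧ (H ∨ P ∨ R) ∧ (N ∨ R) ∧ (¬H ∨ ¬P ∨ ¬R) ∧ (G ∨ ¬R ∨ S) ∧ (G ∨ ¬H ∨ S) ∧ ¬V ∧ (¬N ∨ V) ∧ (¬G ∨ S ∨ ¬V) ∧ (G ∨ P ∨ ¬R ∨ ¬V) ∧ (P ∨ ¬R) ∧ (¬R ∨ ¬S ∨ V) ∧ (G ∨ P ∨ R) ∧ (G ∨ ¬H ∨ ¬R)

S=F, G=T, P=T, N=F, V=F, R=T, H=F

Unit clause (P) forces P = True.
Unit clause (¬V) forces V = False.
In (¬N ∨ V) only ¬N is left, so N = False.
In (¬S ∨ V) only ¬S is left, so S = False.
In (N ∨ R) only R is left, so R = True.
In (¬H ∨ ¬P ∨ ¬R) only ¬H is left, so H = False.
In (G ∨ ¬R ∨ S) only G is left, so G = True.
All clauses satisfied.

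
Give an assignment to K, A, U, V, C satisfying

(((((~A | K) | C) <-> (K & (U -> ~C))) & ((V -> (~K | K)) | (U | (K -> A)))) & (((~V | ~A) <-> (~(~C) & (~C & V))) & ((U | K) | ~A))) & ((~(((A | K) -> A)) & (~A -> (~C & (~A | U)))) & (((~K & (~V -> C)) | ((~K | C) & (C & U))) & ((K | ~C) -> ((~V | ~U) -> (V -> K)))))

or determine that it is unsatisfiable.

No satisfying assignment exists.

Case A = True: the conjunct ~(((A | K) -> A)) becomes ~((True -> True)) = False.
Case A = False: the formula simplifies to (((K & (U -> ~C)) & ((V -> (~K | K)) | (U | ~K))) & (~(~C) & (~C & V))) & ((~(~K) & ~C) & (((~K & (~V -> C)) | ((~K | C) & (C & U))) & ((K | ~C) -> ((~V | ~U) -> (V -> K))))).
  C = True: the conjunct ~C is False.
  C = False: the conjunct ~(~C) becomes ~(~False) = False.
Both cases fail — unsatisfiable.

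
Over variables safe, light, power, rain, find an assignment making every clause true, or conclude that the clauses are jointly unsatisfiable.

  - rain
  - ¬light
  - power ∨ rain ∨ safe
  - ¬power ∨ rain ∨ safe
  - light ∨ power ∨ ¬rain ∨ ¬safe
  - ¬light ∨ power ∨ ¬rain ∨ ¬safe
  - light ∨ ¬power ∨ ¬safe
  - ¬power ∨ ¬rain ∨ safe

safe = False, light = False, power = False, rain = True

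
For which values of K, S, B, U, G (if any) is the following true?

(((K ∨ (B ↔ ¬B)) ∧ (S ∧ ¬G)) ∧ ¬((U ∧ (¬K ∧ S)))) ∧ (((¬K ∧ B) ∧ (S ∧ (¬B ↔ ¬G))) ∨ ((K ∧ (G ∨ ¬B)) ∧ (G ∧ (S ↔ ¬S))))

Case S = True: the formula simplifies to (((K ∨ (B ↔ ¬B)) ∧ ¬G) ∧ ¬((U ∧ ¬K))) ∧ ((¬K ∧ B) ∧ (¬B ↔ ¬G)).
  B = True: simplifies to ((K ∧ ¬G) ∧ ¬((U ∧ ¬K))) ∧ (¬K ∧ G).
    K = True: the conjunct ¬K is False.
    K = False: the conjunct K is False.
  B = False: the conjunct B is False.
Case S = False: the conjunct S is False.
Both cases fail — unsatisfiable.

Unsatisfiable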